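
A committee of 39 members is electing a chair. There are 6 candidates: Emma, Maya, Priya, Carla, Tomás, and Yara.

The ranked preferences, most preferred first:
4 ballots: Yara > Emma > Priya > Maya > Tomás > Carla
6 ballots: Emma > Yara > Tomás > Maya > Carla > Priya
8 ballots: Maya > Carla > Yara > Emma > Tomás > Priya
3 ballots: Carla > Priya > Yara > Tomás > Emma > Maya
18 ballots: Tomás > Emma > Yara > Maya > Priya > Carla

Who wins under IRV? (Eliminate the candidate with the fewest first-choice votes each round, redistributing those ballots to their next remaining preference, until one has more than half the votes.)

Yara

Round 1: Emma 6, Maya 8, Priya 0, Carla 3, Tomás 18, Yara 4. Priya eliminated.
Round 2: Emma 6, Maya 8, Carla 3, Tomás 18, Yara 4. Carla eliminated.
Round 3: Emma 6, Maya 8, Tomás 18, Yara 7. Emma eliminated.
Round 4: Maya 8, Tomás 18, Yara 13. Maya eliminated.
Round 5: Tomás 18, Yara 21. Yara has a majority (≥20).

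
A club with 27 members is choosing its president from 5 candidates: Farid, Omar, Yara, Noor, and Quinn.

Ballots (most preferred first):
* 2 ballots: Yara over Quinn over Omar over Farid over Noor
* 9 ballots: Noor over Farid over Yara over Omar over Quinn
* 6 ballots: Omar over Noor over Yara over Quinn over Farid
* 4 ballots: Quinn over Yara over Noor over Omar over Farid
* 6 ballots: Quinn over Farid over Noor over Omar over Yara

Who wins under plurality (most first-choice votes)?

First-place votes: Farid 0, Omar 6, Yara 2, Noor 9, Quinn 10.

Quinn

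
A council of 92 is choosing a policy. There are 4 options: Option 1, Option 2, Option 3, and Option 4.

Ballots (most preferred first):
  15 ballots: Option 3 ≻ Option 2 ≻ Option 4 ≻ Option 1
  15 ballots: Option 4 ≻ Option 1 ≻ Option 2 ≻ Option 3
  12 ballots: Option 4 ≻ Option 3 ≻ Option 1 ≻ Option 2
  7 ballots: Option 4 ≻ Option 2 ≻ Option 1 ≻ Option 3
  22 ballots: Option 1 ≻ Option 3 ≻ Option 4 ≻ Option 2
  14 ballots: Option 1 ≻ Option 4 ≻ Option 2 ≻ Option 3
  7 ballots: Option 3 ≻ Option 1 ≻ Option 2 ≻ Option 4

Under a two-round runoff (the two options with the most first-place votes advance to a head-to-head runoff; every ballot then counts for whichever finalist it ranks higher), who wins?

Round 1 first-place votes: Option 1 36, Option 2 0, Option 3 22, Option 4 34. Option 1 and Option 4 advance.
Runoff: Option 1 is ranked above Option 4 on 43 ballots, Option 4 above Option 1 on 49.

Option 4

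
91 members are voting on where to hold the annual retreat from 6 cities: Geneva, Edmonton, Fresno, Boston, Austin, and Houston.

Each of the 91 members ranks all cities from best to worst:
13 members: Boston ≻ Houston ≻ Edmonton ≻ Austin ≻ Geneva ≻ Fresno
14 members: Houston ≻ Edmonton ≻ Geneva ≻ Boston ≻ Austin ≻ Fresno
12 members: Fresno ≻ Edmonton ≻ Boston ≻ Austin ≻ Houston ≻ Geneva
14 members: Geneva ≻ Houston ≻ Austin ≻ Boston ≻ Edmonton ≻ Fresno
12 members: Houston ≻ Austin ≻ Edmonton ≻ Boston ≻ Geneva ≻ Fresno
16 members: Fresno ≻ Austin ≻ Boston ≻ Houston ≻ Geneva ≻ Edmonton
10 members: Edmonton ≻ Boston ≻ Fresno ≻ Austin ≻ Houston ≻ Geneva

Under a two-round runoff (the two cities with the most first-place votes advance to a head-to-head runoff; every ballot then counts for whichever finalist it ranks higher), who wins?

Houston

Round 1 first-place votes: Geneva 14, Edmonton 10, Fresno 28, Boston 13, Austin 0, Houston 26. Fresno and Houston advance.
Runoff: Fresno is ranked above Houston on 38 ballots, Houston above Fresno on 53.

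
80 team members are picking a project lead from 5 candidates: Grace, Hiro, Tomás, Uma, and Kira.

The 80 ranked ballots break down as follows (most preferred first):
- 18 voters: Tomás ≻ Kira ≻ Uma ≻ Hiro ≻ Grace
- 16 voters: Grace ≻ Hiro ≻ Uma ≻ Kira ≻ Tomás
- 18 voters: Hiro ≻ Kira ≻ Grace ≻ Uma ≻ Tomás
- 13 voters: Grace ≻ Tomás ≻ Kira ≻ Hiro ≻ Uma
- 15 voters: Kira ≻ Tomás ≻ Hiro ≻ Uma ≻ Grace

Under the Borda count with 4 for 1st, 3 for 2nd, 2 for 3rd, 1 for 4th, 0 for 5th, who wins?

Kira

Grace: 18×0 + 16×4 + 18×2 + 13×4 + 15×0 = 152
Hiro: 18×1 + 16×3 + 18×4 + 13×1 + 15×2 = 181
Tomás: 18×4 + 16×0 + 18×0 + 13×3 + 15×3 = 156
Uma: 18×2 + 16×2 + 18×1 + 13×0 + 15×1 = 101
Kira: 18×3 + 16×1 + 18×3 + 13×2 + 15×4 = 210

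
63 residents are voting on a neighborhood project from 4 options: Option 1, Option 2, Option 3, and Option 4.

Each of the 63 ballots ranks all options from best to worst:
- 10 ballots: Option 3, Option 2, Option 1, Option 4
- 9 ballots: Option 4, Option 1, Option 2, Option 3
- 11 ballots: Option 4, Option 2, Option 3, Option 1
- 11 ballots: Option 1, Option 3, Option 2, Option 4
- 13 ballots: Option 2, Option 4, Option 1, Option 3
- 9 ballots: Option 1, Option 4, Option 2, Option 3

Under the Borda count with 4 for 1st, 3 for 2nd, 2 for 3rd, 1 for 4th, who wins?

Option 1: 10×2 + 9×3 + 11×1 + 11×4 + 13×2 + 9×4 = 164
Option 2: 10×3 + 9×2 + 11×3 + 11×2 + 13×4 + 9×2 = 173
Option 3: 10×4 + 9×1 + 11×2 + 11×3 + 13×1 + 9×1 = 126
Option 4: 10×1 + 9×4 + 11×4 + 11×1 + 13×3 + 9×3 = 167

Option 2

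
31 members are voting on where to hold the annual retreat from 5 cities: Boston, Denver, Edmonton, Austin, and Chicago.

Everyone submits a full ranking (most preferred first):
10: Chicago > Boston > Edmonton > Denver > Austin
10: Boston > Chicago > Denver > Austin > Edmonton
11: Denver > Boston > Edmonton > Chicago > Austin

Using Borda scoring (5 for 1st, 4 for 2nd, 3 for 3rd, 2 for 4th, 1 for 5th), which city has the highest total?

Boston: 10×4 + 10×5 + 11×4 = 134
Denver: 10×2 + 10×3 + 11×5 = 105
Edmonton: 10×3 + 10×1 + 11×3 = 73
Austin: 10×1 + 10×2 + 11×1 = 41
Chicago: 10×5 + 10×4 + 11×2 = 112

Boston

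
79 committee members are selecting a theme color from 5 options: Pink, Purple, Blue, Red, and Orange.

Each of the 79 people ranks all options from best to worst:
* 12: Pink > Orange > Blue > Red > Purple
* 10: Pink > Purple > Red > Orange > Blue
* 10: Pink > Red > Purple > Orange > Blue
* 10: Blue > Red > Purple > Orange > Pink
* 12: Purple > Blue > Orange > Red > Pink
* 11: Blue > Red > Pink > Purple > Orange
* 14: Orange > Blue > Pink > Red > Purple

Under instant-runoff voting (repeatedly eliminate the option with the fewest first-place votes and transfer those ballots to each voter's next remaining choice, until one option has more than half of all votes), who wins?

Blue

Round 1: Pink 32, Purple 12, Blue 21, Red 0, Orange 14. Red eliminated.
Round 2: Pink 32, Purple 12, Blue 21, Orange 14. Purple eliminated.
Round 3: Pink 32, Blue 33, Orange 14. Orange eliminated.
Round 4: Pink 32, Blue 47. Blue has a majority (≥40).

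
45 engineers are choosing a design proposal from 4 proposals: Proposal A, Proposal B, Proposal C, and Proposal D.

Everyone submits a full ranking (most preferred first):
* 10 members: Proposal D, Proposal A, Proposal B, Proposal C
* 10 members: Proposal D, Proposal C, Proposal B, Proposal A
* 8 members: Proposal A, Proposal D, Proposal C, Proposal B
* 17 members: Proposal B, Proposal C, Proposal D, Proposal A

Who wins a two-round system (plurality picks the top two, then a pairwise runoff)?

Round 1 first-place votes: Proposal A 8, Proposal B 17, Proposal C 0, Proposal D 20. Proposal D and Proposal B advance.
Runoff: Proposal D is ranked above Proposal B on 28 ballots, Proposal B above Proposal D on 17.

Proposal D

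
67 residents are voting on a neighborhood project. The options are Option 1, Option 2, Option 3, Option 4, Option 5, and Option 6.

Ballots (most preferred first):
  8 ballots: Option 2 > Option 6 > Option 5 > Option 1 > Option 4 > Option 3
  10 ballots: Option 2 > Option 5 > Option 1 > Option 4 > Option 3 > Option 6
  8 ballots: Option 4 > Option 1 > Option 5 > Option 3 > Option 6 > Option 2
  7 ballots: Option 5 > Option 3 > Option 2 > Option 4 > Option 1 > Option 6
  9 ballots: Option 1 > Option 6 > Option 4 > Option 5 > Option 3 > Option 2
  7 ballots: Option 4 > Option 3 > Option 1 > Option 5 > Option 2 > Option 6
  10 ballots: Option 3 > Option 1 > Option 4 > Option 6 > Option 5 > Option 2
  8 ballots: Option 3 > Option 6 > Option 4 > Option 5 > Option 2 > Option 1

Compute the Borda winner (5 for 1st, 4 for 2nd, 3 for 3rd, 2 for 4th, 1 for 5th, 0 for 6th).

Option 1: 8×2 + 10×3 + 8×4 + 7×1 + 9×5 + 7×3 + 10×4 + 8×0 = 191
Option 2: 8×5 + 10×5 + 8×0 + 7×3 + 9×0 + 7×1 + 10×0 + 8×1 = 126
Option 3: 8×0 + 10×1 + 8×2 + 7×4 + 9×1 + 7×4 + 10×5 + 8×5 = 181
Option 4: 8×1 + 10×2 + 8×5 + 7×2 + 9×3 + 7×5 + 10×3 + 8×3 = 198
Option 5: 8×3 + 10×4 + 8×3 + 7×5 + 9×2 + 7×2 + 10×1 + 8×2 = 181
Option 6: 8×4 + 10×0 + 8×1 + 7×0 + 9×4 + 7×0 + 10×2 + 8×4 = 128

Option 4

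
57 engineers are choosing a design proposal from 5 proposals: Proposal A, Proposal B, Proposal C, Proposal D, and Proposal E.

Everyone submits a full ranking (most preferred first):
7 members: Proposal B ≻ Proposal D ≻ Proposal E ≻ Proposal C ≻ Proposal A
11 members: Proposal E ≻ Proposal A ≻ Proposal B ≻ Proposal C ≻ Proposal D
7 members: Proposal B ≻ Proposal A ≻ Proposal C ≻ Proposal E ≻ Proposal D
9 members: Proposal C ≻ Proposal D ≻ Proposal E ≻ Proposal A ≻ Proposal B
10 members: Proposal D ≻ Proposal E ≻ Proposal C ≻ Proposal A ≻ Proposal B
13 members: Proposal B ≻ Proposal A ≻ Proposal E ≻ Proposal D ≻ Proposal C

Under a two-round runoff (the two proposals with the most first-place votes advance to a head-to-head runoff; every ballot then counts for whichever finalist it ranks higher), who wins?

Proposal E

Round 1 first-place votes: Proposal A 0, Proposal B 27, Proposal C 9, Proposal D 10, Proposal E 11. Proposal B and Proposal E advance.
Runoff: Proposal B is ranked above Proposal E on 27 ballots, Proposal E above Proposal B on 30.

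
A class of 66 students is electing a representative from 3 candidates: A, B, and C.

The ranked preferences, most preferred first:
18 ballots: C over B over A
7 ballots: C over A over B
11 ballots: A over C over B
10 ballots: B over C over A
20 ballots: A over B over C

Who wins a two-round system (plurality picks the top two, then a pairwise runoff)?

C

Round 1 first-place votes: A 31, B 10, C 25. A and C advance.
Runoff: A is ranked above C on 31 ballots, C above A on 35.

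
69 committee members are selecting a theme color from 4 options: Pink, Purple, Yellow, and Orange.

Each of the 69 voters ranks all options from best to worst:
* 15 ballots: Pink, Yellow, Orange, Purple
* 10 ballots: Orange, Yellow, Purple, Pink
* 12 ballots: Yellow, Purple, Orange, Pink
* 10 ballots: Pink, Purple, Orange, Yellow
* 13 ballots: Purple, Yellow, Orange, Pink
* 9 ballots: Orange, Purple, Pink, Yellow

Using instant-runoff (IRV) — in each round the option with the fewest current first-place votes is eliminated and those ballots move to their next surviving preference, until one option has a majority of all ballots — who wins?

Purple

Round 1: Pink 25, Purple 13, Yellow 12, Orange 19. Yellow eliminated.
Round 2: Pink 25, Purple 25, Orange 19. Orange eliminated.
Round 3: Pink 25, Purple 44. Purple has a majority (≥35).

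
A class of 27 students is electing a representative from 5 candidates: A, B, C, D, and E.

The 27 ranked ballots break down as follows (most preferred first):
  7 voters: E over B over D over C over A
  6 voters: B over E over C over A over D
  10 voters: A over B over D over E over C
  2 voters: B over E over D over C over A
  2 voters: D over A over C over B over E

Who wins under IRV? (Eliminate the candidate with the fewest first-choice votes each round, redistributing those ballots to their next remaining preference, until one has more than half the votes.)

B

Round 1: A 10, B 8, C 0, D 2, E 7. C eliminated.
Round 2: A 10, B 8, D 2, E 7. D eliminated.
Round 3: A 12, B 8, E 7. E eliminated.
Round 4: A 12, B 15. B has a majority (≥14).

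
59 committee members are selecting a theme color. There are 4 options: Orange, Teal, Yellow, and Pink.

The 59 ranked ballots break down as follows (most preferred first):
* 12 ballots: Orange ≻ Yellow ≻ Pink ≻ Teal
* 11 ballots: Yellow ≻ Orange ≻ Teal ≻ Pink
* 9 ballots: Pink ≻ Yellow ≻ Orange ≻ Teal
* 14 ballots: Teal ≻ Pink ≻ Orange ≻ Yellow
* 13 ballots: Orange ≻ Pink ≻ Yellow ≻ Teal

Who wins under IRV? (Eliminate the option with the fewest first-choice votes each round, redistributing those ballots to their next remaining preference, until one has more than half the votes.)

Round 1: Orange 25, Teal 14, Yellow 11, Pink 9. Pink eliminated.
Round 2: Orange 25, Teal 14, Yellow 20. Teal eliminated.
Round 3: Orange 39, Yellow 20. Orange has a majority (≥30).

Orange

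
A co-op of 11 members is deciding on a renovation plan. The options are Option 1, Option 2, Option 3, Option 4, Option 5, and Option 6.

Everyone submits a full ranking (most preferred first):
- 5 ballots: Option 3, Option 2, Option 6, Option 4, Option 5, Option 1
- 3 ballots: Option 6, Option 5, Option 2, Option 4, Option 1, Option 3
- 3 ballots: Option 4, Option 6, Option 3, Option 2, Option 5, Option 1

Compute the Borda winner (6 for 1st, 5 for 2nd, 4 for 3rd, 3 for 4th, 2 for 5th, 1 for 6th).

Option 1: 5×1 + 3×2 + 3×1 = 14
Option 2: 5×5 + 3×4 + 3×3 = 46
Option 3: 5×6 + 3×1 + 3×4 = 45
Option 4: 5×3 + 3×3 + 3×6 = 42
Option 5: 5×2 + 3×5 + 3×2 = 31
Option 6: 5×4 + 3×6 + 3×5 = 53

Option 6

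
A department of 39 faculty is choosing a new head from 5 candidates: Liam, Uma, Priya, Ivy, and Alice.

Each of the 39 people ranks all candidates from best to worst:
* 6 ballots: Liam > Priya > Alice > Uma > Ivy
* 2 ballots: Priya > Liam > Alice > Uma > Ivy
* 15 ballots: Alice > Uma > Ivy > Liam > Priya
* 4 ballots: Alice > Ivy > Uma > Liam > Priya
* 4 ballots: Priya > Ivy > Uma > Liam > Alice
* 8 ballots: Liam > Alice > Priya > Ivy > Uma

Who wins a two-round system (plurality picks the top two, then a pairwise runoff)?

Round 1 first-place votes: Liam 14, Uma 0, Priya 6, Ivy 0, Alice 19. Alice and Liam advance.
Runoff: Alice is ranked above Liam on 19 ballots, Liam above Alice on 20.

Liam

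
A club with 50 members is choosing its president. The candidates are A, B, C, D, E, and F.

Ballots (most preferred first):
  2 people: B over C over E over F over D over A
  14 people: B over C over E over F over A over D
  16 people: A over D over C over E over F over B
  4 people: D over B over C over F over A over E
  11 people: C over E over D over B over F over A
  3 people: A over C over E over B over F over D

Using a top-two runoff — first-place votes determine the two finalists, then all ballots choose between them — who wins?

B

Round 1 first-place votes: A 19, B 16, C 11, D 4, E 0, F 0. A and B advance.
Runoff: A is ranked above B on 19 ballots, B above A on 31.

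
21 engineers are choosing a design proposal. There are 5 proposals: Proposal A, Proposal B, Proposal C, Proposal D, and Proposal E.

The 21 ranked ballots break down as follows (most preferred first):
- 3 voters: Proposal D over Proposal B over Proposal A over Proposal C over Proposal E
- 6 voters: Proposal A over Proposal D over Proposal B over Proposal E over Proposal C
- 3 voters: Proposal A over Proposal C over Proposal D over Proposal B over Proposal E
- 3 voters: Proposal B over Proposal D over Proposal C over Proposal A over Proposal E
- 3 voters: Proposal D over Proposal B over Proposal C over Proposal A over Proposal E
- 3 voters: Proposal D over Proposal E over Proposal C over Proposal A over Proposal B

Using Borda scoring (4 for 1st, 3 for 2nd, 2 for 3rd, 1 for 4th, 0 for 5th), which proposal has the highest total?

Proposal A: 3×2 + 6×4 + 3×4 + 3×1 + 3×1 + 3×1 = 51
Proposal B: 3×3 + 6×2 + 3×1 + 3×4 + 3×3 + 3×0 = 45
Proposal C: 3×1 + 6×0 + 3×3 + 3×2 + 3×2 + 3×2 = 30
Proposal D: 3×4 + 6×3 + 3×2 + 3×3 + 3×4 + 3×4 = 69
Proposal E: 3×0 + 6×1 + 3×0 + 3×0 + 3×0 + 3×3 = 15

Proposal D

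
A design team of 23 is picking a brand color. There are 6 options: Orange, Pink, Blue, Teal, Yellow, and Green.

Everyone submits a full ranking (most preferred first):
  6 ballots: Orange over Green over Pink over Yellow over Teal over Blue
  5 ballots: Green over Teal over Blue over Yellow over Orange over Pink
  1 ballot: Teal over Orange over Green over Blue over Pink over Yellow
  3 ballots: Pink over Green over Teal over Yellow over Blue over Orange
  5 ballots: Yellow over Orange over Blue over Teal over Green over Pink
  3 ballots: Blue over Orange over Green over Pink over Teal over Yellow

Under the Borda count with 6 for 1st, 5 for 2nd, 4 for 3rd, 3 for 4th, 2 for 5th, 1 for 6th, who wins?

Green

Orange: 6×6 + 5×2 + 1×5 + 3×1 + 5×5 + 3×5 = 94
Pink: 6×4 + 5×1 + 1×2 + 3×6 + 5×1 + 3×3 = 63
Blue: 6×1 + 5×4 + 1×3 + 3×2 + 5×4 + 3×6 = 73
Teal: 6×2 + 5×5 + 1×6 + 3×4 + 5×3 + 3×2 = 76
Yellow: 6×3 + 5×3 + 1×1 + 3×3 + 5×6 + 3×1 = 76
Green: 6×5 + 5×6 + 1×4 + 3×5 + 5×2 + 3×4 = 101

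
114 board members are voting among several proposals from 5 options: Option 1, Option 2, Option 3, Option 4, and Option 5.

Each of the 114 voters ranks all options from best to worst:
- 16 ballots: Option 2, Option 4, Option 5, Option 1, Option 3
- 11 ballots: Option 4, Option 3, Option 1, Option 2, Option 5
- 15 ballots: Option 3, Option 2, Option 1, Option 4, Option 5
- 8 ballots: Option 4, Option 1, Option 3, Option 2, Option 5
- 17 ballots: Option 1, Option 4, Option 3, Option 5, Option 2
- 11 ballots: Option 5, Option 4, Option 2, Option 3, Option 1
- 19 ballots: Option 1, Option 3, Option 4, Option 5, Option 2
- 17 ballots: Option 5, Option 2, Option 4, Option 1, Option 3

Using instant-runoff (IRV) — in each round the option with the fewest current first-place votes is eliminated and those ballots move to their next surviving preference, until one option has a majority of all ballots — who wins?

Option 2

Round 1: Option 1 36, Option 2 16, Option 3 15, Option 4 19, Option 5 28. Option 3 eliminated.
Round 2: Option 1 36, Option 2 31, Option 4 19, Option 5 28. Option 4 eliminated.
Round 3: Option 1 55, Option 2 31, Option 5 28. Option 5 eliminated.
Round 4: Option 1 55, Option 2 59. Option 2 has a majority (≥58).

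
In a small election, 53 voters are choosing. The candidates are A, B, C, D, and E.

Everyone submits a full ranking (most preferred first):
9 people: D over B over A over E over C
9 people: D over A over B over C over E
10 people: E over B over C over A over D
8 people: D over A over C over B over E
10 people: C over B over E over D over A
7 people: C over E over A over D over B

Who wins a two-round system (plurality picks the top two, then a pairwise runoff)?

Round 1 first-place votes: A 0, B 0, C 17, D 26, E 10. D and C advance.
Runoff: D is ranked above C on 26 ballots, C above D on 27.

C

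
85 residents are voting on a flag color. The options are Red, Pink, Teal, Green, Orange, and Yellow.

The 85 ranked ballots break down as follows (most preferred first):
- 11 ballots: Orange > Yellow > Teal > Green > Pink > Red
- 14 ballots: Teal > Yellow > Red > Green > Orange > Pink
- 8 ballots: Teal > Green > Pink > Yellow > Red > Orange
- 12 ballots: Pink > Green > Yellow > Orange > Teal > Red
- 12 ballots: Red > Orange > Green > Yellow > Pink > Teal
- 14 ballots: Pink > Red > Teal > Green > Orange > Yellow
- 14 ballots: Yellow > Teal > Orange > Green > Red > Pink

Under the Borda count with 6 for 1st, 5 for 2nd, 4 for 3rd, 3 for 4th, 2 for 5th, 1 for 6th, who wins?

Red: 11×1 + 14×4 + 8×2 + 12×1 + 12×6 + 14×5 + 14×2 = 265
Pink: 11×2 + 14×1 + 8×4 + 12×6 + 12×2 + 14×6 + 14×1 = 262
Teal: 11×4 + 14×6 + 8×6 + 12×2 + 12×1 + 14×4 + 14×5 = 338
Green: 11×3 + 14×3 + 8×5 + 12×5 + 12×4 + 14×3 + 14×3 = 307
Orange: 11×6 + 14×2 + 8×1 + 12×3 + 12×5 + 14×2 + 14×4 = 282
Yellow: 11×5 + 14×5 + 8×3 + 12×4 + 12×3 + 14×1 + 14×6 = 331

Teal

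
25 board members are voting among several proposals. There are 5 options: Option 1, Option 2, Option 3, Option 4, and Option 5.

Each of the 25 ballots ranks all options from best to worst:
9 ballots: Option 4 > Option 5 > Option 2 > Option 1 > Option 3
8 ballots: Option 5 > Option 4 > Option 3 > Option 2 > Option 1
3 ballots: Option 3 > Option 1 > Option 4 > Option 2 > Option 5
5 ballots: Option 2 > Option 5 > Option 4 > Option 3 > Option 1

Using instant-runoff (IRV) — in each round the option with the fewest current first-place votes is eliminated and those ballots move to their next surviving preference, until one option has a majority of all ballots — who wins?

Option 5

Round 1: Option 1 0, Option 2 5, Option 3 3, Option 4 9, Option 5 8. Option 1 eliminated.
Round 2: Option 2 5, Option 3 3, Option 4 9, Option 5 8. Option 3 eliminated.
Round 3: Option 2 5, Option 4 12, Option 5 8. Option 2 eliminated.
Round 4: Option 4 12, Option 5 13. Option 5 has a majority (≥13).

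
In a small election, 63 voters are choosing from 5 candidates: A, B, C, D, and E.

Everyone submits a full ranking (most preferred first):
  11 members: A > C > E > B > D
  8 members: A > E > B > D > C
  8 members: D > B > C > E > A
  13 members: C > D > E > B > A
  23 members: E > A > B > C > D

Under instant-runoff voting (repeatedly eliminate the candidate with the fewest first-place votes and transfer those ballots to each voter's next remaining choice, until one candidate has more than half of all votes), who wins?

C

Round 1: A 19, B 0, C 13, D 8, E 23. B eliminated.
Round 2: A 19, C 13, D 8, E 23. D eliminated.
Round 3: A 19, C 21, E 23. A eliminated.
Round 4: C 32, E 31. C has a majority (≥32).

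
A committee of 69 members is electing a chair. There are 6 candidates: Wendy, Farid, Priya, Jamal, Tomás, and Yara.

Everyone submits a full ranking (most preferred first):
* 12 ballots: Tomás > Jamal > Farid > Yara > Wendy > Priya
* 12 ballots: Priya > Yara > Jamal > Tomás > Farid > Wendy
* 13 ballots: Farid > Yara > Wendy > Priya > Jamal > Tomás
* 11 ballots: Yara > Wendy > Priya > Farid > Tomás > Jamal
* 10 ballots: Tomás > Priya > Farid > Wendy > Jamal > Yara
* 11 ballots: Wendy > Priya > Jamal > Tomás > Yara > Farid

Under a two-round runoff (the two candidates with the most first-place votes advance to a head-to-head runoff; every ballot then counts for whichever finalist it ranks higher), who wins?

Round 1 first-place votes: Wendy 11, Farid 13, Priya 12, Jamal 0, Tomás 22, Yara 11. Tomás and Farid advance.
Runoff: Tomás is ranked above Farid on 45 ballots, Farid above Tomás on 24.

Tomás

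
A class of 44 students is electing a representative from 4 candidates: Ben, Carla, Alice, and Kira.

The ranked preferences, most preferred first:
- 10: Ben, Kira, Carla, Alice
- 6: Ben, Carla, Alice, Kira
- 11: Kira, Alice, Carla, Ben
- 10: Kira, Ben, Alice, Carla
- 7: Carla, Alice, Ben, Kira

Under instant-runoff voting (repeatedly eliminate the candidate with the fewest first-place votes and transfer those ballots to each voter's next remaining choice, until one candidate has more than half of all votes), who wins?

Round 1: Ben 16, Carla 7, Alice 0, Kira 21. Alice eliminated.
Round 2: Ben 16, Carla 7, Kira 21. Carla eliminated.
Round 3: Ben 23, Kira 21. Ben has a majority (≥23).

Ben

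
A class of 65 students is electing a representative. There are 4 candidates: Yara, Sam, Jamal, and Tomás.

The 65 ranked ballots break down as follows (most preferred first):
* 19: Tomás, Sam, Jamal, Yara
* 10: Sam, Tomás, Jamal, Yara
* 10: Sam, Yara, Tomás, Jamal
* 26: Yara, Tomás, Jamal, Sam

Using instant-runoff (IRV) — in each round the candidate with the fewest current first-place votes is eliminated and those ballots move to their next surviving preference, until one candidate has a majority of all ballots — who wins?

Sam

Round 1: Yara 26, Sam 20, Jamal 0, Tomás 19. Jamal eliminated.
Round 2: Yara 26, Sam 20, Tomás 19. Tomás eliminated.
Round 3: Yara 26, Sam 39. Sam has a majority (≥33).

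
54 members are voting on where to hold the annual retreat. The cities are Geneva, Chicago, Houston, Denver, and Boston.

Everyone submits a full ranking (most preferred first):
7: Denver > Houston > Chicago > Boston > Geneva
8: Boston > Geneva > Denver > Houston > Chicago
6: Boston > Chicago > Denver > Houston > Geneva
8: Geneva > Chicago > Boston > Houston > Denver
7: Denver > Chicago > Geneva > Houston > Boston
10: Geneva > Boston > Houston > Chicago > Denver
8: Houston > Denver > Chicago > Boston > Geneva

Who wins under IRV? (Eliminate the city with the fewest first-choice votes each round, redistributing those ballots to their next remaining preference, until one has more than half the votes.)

Denver

Round 1: Geneva 18, Chicago 0, Houston 8, Denver 14, Boston 14. Chicago eliminated.
Round 2: Geneva 18, Houston 8, Denver 14, Boston 14. Houston eliminated.
Round 3: Geneva 18, Denver 22, Boston 14. Boston eliminated.
Round 4: Geneva 26, Denver 28. Denver has a majority (≥28).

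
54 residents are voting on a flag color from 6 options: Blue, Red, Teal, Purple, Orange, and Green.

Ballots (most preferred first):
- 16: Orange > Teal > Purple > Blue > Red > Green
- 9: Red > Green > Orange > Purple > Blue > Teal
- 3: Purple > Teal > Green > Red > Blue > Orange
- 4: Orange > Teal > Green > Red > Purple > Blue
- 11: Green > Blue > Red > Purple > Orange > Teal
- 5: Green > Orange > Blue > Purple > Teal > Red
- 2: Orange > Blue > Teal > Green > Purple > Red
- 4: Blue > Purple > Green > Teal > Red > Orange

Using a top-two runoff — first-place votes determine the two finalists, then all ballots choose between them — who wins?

Round 1 first-place votes: Blue 4, Red 9, Teal 0, Purple 3, Orange 22, Green 16. Orange and Green advance.
Runoff: Orange is ranked above Green on 22 ballots, Green above Orange on 32.

Green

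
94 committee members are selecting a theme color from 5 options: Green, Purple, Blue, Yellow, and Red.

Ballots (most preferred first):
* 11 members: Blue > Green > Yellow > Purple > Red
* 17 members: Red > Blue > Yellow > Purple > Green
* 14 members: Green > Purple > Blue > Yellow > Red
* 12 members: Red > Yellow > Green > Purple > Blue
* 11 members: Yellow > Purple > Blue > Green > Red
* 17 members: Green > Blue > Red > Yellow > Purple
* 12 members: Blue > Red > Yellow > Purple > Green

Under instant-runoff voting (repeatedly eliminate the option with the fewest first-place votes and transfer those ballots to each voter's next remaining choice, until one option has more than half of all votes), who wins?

Round 1: Green 31, Purple 0, Blue 23, Yellow 11, Red 29. Purple eliminated.
Round 2: Green 31, Blue 23, Yellow 11, Red 29. Yellow eliminated.
Round 3: Green 31, Blue 34, Red 29. Red eliminated.
Round 4: Green 43, Blue 51. Blue has a majority (≥48).

Blue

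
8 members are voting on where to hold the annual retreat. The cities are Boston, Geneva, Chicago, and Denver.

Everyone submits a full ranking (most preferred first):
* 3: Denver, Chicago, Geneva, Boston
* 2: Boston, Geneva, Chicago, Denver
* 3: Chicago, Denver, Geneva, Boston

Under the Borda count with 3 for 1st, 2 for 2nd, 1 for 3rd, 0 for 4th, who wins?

Boston: 3×0 + 2×3 + 3×0 = 6
Geneva: 3×1 + 2×2 + 3×1 = 10
Chicago: 3×2 + 2×1 + 3×3 = 17
Denver: 3×3 + 2×0 + 3×2 = 15

Chicago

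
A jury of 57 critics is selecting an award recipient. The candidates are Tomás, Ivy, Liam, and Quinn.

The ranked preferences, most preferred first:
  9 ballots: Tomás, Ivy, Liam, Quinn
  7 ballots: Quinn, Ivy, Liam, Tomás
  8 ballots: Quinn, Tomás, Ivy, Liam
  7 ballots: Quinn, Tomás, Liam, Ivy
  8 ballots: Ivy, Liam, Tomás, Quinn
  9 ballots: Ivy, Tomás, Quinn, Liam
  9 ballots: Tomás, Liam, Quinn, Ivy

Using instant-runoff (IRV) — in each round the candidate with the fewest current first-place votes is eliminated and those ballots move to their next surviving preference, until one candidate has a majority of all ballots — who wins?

Tomás

Round 1: Tomás 18, Ivy 17, Liam 0, Quinn 22. Liam eliminated.
Round 2: Tomás 18, Ivy 17, Quinn 22. Ivy eliminated.
Round 3: Tomás 35, Quinn 22. Tomás has a majority (≥29).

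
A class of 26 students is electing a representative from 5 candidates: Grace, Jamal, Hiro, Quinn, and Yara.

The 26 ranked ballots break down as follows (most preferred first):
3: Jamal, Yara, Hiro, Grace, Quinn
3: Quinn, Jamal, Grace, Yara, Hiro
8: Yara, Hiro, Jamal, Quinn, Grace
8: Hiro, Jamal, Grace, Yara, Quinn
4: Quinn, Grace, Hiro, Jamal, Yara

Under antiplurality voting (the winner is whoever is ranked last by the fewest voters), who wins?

Last-place votes: Grace 8, Jamal 0, Hiro 3, Quinn 11, Yara 4.

Jamal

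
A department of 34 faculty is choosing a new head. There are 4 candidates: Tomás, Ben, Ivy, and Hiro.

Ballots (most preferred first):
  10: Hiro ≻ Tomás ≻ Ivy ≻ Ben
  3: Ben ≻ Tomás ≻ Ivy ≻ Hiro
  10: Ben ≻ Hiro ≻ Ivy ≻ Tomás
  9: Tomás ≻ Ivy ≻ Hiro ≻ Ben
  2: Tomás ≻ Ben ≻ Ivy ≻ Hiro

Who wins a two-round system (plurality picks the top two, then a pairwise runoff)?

Round 1 first-place votes: Tomás 11, Ben 13, Ivy 0, Hiro 10. Ben and Tomás advance.
Runoff: Ben is ranked above Tomás on 13 ballots, Tomás above Ben on 21.

Tomás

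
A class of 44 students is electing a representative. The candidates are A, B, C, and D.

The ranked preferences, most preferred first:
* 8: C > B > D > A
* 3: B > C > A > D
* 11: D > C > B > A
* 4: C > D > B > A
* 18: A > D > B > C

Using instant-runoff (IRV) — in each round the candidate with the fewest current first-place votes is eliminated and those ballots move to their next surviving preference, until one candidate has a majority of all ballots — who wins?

C

Round 1: A 18, B 3, C 12, D 11. B eliminated.
Round 2: A 18, C 15, D 11. D eliminated.
Round 3: A 18, C 26. C has a majority (≥23).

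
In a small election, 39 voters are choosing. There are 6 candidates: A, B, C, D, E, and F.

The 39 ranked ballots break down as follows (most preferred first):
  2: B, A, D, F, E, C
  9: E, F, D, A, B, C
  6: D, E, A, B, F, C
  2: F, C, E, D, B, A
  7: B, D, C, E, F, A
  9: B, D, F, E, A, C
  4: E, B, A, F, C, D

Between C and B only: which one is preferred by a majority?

C is ranked above B on 2 ballots; B above C on 37.

B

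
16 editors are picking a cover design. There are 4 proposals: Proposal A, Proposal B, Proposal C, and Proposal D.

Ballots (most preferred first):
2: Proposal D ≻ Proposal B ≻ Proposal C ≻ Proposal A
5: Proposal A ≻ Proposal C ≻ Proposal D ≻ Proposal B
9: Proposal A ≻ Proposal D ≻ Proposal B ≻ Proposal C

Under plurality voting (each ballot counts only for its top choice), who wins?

First-place votes: Proposal A 14, Proposal B 0, Proposal C 0, Proposal D 2.

Proposal A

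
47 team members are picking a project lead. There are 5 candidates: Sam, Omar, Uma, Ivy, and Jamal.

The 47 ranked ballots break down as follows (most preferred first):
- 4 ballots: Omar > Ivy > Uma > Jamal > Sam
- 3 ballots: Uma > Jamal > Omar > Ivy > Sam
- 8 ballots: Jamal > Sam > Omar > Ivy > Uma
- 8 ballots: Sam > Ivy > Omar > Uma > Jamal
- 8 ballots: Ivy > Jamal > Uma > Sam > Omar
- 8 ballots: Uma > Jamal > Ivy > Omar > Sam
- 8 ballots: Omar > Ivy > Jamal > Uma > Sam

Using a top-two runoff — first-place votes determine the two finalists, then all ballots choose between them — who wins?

Omar

Round 1 first-place votes: Sam 8, Omar 12, Uma 11, Ivy 8, Jamal 8. Omar and Uma advance.
Runoff: Omar is ranked above Uma on 28 ballots, Uma above Omar on 19.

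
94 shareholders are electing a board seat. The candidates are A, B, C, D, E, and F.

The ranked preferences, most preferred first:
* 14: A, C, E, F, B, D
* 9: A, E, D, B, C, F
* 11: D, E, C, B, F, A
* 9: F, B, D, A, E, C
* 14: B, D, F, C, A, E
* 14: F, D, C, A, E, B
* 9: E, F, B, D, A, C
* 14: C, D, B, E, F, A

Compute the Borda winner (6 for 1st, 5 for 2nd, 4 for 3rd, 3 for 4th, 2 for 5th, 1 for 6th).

A: 14×6 + 9×6 + 11×1 + 9×3 + 14×2 + 14×3 + 9×2 + 14×1 = 278
B: 14×2 + 9×3 + 11×3 + 9×5 + 14×6 + 14×1 + 9×4 + 14×4 = 323
C: 14×5 + 9×2 + 11×4 + 9×1 + 14×3 + 14×4 + 9×1 + 14×6 = 332
D: 14×1 + 9×4 + 11×6 + 9×4 + 14×5 + 14×5 + 9×3 + 14×5 = 389
E: 14×4 + 9×5 + 11×5 + 9×2 + 14×1 + 14×2 + 9×6 + 14×3 = 312
F: 14×3 + 9×1 + 11×2 + 9×6 + 14×4 + 14×6 + 9×5 + 14×2 = 340

D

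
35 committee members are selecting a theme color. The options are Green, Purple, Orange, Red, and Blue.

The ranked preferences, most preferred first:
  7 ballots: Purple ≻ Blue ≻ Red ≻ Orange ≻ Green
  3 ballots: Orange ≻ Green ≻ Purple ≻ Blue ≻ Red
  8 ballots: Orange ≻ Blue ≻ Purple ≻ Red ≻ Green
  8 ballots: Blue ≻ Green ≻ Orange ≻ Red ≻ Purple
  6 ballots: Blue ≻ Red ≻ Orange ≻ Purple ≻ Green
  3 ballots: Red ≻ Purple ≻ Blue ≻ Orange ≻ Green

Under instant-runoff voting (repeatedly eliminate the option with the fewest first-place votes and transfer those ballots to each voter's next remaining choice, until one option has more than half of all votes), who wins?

Round 1: Green 0, Purple 7, Orange 11, Red 3, Blue 14. Green eliminated.
Round 2: Purple 7, Orange 11, Red 3, Blue 14. Red eliminated.
Round 3: Purple 10, Orange 11, Blue 14. Purple eliminated.
Round 4: Orange 11, Blue 24. Blue has a majority (≥18).

Blue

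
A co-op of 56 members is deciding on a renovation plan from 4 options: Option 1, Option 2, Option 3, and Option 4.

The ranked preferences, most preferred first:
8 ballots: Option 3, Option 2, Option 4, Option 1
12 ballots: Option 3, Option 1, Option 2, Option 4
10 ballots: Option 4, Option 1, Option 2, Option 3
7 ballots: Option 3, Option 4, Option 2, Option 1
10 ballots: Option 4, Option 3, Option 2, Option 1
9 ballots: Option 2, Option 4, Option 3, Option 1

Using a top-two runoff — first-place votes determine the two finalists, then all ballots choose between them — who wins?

Round 1 first-place votes: Option 1 0, Option 2 9, Option 3 27, Option 4 20. Option 3 and Option 4 advance.
Runoff: Option 3 is ranked above Option 4 on 27 ballots, Option 4 above Option 3 on 29.

Option 4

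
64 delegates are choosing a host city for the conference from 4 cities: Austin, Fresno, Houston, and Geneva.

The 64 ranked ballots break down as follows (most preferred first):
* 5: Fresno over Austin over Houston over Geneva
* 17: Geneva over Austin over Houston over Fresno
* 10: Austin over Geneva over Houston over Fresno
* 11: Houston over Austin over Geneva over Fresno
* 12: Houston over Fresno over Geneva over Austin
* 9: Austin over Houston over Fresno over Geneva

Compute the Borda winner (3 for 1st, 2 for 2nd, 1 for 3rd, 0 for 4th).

Austin

Austin: 5×2 + 17×2 + 10×3 + 11×2 + 12×0 + 9×3 = 123
Fresno: 5×3 + 17×0 + 10×0 + 11×0 + 12×2 + 9×1 = 48
Houston: 5×1 + 17×1 + 10×1 + 11×3 + 12×3 + 9×2 = 119
Geneva: 5×0 + 17×3 + 10×2 + 11×1 + 12×1 + 9×0 = 94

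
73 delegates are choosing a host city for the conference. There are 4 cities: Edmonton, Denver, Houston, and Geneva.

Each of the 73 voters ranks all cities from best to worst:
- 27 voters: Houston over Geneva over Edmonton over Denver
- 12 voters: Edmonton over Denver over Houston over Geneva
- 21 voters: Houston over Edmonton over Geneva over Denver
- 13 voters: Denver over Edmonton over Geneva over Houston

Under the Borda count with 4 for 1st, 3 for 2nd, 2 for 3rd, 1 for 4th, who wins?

Houston

Edmonton: 27×2 + 12×4 + 21×3 + 13×3 = 204
Denver: 27×1 + 12×3 + 21×1 + 13×4 = 136
Houston: 27×4 + 12×2 + 21×4 + 13×1 = 229
Geneva: 27×3 + 12×1 + 21×2 + 13×2 = 161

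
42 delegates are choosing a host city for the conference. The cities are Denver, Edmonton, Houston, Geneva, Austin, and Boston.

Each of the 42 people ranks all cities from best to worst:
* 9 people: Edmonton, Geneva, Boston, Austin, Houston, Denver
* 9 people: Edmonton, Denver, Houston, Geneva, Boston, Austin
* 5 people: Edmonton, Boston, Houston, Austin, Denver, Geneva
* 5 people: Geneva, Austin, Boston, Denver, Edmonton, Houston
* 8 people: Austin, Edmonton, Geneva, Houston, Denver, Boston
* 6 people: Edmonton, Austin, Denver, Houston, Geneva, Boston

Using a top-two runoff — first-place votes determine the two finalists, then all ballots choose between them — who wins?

Edmonton

Round 1 first-place votes: Denver 0, Edmonton 29, Houston 0, Geneva 5, Austin 8, Boston 0. Edmonton and Austin advance.
Runoff: Edmonton is ranked above Austin on 29 ballots, Austin above Edmonton on 13.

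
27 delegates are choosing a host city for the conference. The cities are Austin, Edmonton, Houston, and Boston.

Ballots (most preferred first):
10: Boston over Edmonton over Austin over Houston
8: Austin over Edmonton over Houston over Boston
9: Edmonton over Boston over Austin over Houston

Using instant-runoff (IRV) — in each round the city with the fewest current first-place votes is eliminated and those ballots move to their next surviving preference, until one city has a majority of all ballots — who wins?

Round 1: Austin 8, Edmonton 9, Houston 0, Boston 10. Houston eliminated.
Round 2: Austin 8, Edmonton 9, Boston 10. Austin eliminated.
Round 3: Edmonton 17, Boston 10. Edmonton has a majority (≥14).

Edmonton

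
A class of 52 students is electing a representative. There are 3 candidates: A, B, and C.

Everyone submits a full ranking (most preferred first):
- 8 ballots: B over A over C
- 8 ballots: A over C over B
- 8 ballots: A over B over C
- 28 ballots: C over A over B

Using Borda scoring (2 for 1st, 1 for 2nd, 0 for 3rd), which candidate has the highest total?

A

A: 8×1 + 8×2 + 8×2 + 28×1 = 68
B: 8×2 + 8×0 + 8×1 + 28×0 = 24
C: 8×0 + 8×1 + 8×0 + 28×2 = 64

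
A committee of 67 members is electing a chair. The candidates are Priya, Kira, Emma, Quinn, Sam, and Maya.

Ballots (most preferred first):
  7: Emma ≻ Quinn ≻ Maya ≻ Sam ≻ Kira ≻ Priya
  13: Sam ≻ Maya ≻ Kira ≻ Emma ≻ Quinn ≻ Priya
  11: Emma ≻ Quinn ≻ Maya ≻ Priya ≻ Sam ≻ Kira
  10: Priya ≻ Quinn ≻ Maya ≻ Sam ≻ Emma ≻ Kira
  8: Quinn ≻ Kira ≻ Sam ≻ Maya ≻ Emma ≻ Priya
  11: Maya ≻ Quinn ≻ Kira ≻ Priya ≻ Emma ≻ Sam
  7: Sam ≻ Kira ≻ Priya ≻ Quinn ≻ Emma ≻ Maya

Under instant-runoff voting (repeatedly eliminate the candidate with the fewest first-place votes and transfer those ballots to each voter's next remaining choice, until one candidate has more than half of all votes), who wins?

Maya

Round 1: Priya 10, Kira 0, Emma 18, Quinn 8, Sam 20, Maya 11. Kira eliminated.
Round 2: Priya 10, Emma 18, Quinn 8, Sam 20, Maya 11. Quinn eliminated.
Round 3: Priya 10, Emma 18, Sam 28, Maya 11. Priya eliminated.
Round 4: Emma 18, Sam 28, Maya 21. Emma eliminated.
Round 5: Sam 28, Maya 39. Maya has a majority (≥34).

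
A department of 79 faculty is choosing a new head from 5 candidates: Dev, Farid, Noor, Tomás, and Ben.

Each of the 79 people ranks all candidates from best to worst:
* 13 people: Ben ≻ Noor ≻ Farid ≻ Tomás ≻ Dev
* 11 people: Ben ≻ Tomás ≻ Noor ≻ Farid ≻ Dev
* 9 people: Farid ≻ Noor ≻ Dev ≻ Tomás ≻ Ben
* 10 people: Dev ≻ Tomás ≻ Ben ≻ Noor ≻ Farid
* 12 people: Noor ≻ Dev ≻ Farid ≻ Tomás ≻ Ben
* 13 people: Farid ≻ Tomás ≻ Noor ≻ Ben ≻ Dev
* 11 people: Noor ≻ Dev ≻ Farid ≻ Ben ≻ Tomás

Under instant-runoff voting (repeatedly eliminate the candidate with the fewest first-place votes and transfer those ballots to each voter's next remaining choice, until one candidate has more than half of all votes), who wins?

Round 1: Dev 10, Farid 22, Noor 23, Tomás 0, Ben 24. Tomás eliminated.
Round 2: Dev 10, Farid 22, Noor 23, Ben 24. Dev eliminated.
Round 3: Farid 22, Noor 23, Ben 34. Farid eliminated.
Round 4: Noor 45, Ben 34. Noor has a majority (≥40).

Noor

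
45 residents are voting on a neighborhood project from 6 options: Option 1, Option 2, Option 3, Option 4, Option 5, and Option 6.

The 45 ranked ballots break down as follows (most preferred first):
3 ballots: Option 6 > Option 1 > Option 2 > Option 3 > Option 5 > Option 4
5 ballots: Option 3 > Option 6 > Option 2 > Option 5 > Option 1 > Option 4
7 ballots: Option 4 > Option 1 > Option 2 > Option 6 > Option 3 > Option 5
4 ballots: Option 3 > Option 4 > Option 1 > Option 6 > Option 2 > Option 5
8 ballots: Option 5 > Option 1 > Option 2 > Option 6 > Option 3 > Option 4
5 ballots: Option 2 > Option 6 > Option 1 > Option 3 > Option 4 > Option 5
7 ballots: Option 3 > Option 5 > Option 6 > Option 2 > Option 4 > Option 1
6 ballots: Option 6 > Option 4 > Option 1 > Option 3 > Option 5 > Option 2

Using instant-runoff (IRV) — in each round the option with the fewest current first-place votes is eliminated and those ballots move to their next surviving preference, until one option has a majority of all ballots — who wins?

Round 1: Option 1 0, Option 2 5, Option 3 16, Option 4 7, Option 5 8, Option 6 9. Option 1 eliminated.
Round 2: Option 2 5, Option 3 16, Option 4 7, Option 5 8, Option 6 9. Option 2 eliminated.
Round 3: Option 3 16, Option 4 7, Option 5 8, Option 6 14. Option 4 eliminated.
Round 4: Option 3 16, Option 5 8, Option 6 21. Option 5 eliminated.
Round 5: Option 3 16, Option 6 29. Option 6 has a majority (≥23).

Option 6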